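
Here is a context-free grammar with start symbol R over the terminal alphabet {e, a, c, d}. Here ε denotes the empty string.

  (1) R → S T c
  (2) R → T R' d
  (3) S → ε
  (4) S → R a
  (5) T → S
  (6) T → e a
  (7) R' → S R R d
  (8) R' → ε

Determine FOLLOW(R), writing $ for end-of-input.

FIRST(R) = {c, d, e}  (via S T c, T R' d)
FIRST(S) = {ε, c, d, e}  (via R a)
FIRST(T) = {ε, c, d, e}  (via S)
FIRST(R') = {ε, c, d, e}  (via S R R d)
FOLLOW(R) includes $ since R is the start symbol.
FOLLOW(R): in S→R a, R is followed by a with FIRST {a}; in R'→S R R d (occurrence 1), R is followed by R d with FIRST {c, d, e}; in R'→S R R d (occurrence 2), R is followed by d with FIRST {d}. Thus FOLLOW(R) = {$, a, c, d, e}.
FOLLOW(T): in R→S T c, T is followed by c with FIRST {c}; in R→T R' d, T is followed by R' d with FIRST {c, d, e}. Thus FOLLOW(T) = {c, d, e}.
FOLLOW(S): in R→S T c, S is followed by T c with FIRST {c, d, e}; in T→S, the suffix after S is empty, so FOLLOW(S) ⊇ FOLLOW(T) = {c, d, e}; in R'→S R R d, S is followed by R R d with FIRST {c, d, e}. Thus FOLLOW(S) = {c, d, e}.
FOLLOW(R'): in R→T R' d, R' is followed by d with FIRST {d}. Thus FOLLOW(R') = {d}.

{$, a, c, d, e}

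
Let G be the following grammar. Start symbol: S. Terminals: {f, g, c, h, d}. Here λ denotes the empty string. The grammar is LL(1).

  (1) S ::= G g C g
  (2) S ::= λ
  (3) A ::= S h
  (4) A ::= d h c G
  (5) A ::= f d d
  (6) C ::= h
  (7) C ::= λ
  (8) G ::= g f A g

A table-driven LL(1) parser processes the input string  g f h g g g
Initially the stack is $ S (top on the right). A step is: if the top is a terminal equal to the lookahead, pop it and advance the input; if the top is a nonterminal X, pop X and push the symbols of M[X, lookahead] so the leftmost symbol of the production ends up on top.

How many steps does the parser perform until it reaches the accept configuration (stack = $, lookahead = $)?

11

step 1: stack=$ S  input=g f h g g g $  — expand S ::= G g C g
step 2: stack=$ g C g G  input=g f h g g g $  — expand G ::= g f A g
step 3: stack=$ g C g g A f g  input=g f h g g g $  — match g
step 4: stack=$ g C g g A f  input=f h g g g $  — match f
step 5: stack=$ g C g g A  input=h g g g $  — expand A ::= S h
step 6: stack=$ g C g g h S  input=h g g g $  — expand S ::= λ
step 7: stack=$ g C g g h  input=h g g g $  — match h
step 8: stack=$ g C g g  input=g g g $  — match g
step 9: stack=$ g C g  input=g g $  — match g
step 10: stack=$ g C  input=g $  — expand C ::= λ
step 11: stack=$ g  input=g $  — match g
Accept reached after 11 steps.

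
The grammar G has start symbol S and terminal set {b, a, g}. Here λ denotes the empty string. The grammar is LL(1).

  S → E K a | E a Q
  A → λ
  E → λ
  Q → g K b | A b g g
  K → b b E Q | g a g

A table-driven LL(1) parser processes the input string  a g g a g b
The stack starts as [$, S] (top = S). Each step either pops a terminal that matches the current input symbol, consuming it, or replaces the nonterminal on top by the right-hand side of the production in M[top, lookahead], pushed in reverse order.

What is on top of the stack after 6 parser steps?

step 1: stack=$ S  input=a g g a g b $  — expand S → E a Q
step 2: stack=$ Q a E  input=a g g a g b $  — expand E → λ
step 3: stack=$ Q a  input=a g g a g b $  — match a
step 4: stack=$ Q  input=g g a g b $  — expand Q → g K b
step 5: stack=$ b K g  input=g g a g b $  — match g
step 6: stack=$ b K  input=g a g b $  — expand K → g a g
Stack after step 6: $ b g a g (top = g).

g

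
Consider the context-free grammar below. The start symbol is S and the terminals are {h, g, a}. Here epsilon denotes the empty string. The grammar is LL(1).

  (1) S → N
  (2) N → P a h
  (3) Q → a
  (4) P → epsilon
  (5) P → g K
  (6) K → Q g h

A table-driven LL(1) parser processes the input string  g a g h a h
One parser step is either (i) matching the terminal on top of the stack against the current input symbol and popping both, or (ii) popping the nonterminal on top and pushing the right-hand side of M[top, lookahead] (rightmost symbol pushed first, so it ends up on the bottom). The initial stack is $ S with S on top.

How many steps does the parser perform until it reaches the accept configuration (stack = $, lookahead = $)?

11

step 1: stack=$ S  input=g a g h a h $  — expand S → N
step 2: stack=$ N  input=g a g h a h $  — expand N → P a h
step 3: stack=$ h a P  input=g a g h a h $  — expand P → g K
step 4: stack=$ h a K g  input=g a g h a h $  — match g
step 5: stack=$ h a K  input=a g h a h $  — expand K → Q g h
step 6: stack=$ h a h g Q  input=a g h a h $  — expand Q → a
step 7: stack=$ h a h g a  input=a g h a h $  — match a
step 8: stack=$ h a h g  input=g h a h $  — match g
step 9: stack=$ h a h  input=h a h $  — match h
step 10: stack=$ h a  input=a h $  — match a
step 11: stack=$ h  input=h $  — match h
Accept reached after 11 steps.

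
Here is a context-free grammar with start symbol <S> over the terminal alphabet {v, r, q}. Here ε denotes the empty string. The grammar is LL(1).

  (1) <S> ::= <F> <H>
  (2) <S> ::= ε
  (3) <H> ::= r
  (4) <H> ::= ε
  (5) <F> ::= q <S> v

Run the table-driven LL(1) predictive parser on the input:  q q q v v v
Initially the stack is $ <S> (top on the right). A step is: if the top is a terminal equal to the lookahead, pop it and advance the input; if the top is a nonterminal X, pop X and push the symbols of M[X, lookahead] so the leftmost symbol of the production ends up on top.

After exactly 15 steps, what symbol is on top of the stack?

step 1: stack=$ <S>  input=q q q v v v $  — expand <S> ::= <F> <H>
step 2: stack=$ <H> <F>  input=q q q v v v $  — expand <F> ::= q <S> v
step 3: stack=$ <H> v <S> q  input=q q q v v v $  — match q
step 4: stack=$ <H> v <S>  input=q q v v v $  — expand <S> ::= <F> <H>
step 5: stack=$ <H> v <H> <F>  input=q q v v v $  — expand <F> ::= q <S> v
step 6: stack=$ <H> v <H> v <S> q  input=q q v v v $  — match q
step 7: stack=$ <H> v <H> v <S>  input=q v v v $  — expand <S> ::= <F> <H>
step 8: stack=$ <H> v <H> v <H> <F>  input=q v v v $  — expand <F> ::= q <S> v
step 9: stack=$ <H> v <H> v <H> v <S> q  input=q v v v $  — match q
step 10: stack=$ <H> v <H> v <H> v <S>  input=v v v $  — expand <S> ::= ε
step 11: stack=$ <H> v <H> v <H> v  input=v v v $  — match v
step 12: stack=$ <H> v <H> v <H>  input=v v $  — expand <H> ::= ε
step 13: stack=$ <H> v <H> v  input=v v $  — match v
step 14: stack=$ <H> v <H>  input=v $  — expand <H> ::= ε
step 15: stack=$ <H> v  input=v $  — match v
Stack after step 15: $ <H> (top = <H>).

<H>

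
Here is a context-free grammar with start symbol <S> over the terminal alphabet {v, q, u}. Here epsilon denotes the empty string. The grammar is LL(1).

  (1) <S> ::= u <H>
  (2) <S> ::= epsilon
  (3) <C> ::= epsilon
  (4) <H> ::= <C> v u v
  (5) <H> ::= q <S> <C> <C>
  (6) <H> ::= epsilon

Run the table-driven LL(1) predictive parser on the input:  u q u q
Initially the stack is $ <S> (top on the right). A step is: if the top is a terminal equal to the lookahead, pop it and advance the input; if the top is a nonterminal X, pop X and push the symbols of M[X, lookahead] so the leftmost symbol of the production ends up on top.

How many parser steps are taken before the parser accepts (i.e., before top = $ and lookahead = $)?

      Stack                    Input      Action
   1  $ <S>                    u q u q $  expand <S> ::= u <H>
   2  $ <H> u                  u q u q $  match u
   3  $ <H>                    q u q $    expand <H> ::= q <S> <C> <C>
   4  $ <C> <C> <S> q          q u q $    match q
   5  $ <C> <C> <S>            u q $      expand <S> ::= u <H>
   6  $ <C> <C> <H> u          u q $      match u
   7  $ <C> <C> <H>            q $        expand <H> ::= q <S> <C> <C>
   8  $ <C> <C> <C> <C> <S> q  q $        match q
   9  $ <C> <C> <C> <C> <S>    $          expand <S> ::= epsilon
  10  $ <C> <C> <C> <C>        $          expand <C> ::= epsilon
  11  $ <C> <C> <C>            $          expand <C> ::= epsilon
  12  $ <C> <C>                $          expand <C> ::= epsilon
  13  $ <C>                    $          expand <C> ::= epsilon
Accept reached after 13 steps.

13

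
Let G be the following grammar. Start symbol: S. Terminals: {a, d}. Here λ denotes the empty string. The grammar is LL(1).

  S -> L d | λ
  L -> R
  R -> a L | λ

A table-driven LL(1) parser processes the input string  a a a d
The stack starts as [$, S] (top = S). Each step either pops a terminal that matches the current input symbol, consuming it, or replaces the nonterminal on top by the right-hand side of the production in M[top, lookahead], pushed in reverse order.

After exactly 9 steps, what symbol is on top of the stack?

step 1: stack=$ S  input=a a a d $  — expand S -> L d
step 2: stack=$ d L  input=a a a d $  — expand L -> R
step 3: stack=$ d R  input=a a a d $  — expand R -> a L
step 4: stack=$ d L a  input=a a a d $  — match a
step 5: stack=$ d L  input=a a d $  — expand L -> R
step 6: stack=$ d R  input=a a d $  — expand R -> a L
step 7: stack=$ d L a  input=a a d $  — match a
step 8: stack=$ d L  input=a d $  — expand L -> R
step 9: stack=$ d R  input=a d $  — expand R -> a L
Stack after step 9: $ d L a (top = a).

a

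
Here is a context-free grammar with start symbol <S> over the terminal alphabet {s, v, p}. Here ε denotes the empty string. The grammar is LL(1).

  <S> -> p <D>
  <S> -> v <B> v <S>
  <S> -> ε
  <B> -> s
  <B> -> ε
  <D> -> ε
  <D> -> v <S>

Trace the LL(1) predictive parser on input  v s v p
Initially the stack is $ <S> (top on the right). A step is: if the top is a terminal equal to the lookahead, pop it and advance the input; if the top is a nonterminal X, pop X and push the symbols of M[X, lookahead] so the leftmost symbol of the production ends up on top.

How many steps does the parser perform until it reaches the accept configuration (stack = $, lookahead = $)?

     Stack          Input      Action
  1  $ <S>          v s v p $  expand <S> -> v <B> v <S>
  2  $ <S> v <B> v  v s v p $  match v
  3  $ <S> v <B>    s v p $    expand <B> -> s
  4  $ <S> v s      s v p $    match s
  5  $ <S> v        v p $      match v
  6  $ <S>          p $        expand <S> -> p <D>
  7  $ <D> p        p $        match p
  8  $ <D>          $          expand <D> -> ε
Accept reached after 8 steps.

8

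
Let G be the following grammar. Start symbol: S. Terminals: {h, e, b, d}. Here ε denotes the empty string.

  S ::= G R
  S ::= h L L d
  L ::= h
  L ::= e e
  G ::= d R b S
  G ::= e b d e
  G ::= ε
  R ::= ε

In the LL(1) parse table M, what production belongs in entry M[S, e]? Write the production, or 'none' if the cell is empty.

S ::= G R

FIRST(L) = {e, h}
FIRST(G) = {ε, d, e}
FIRST(R) = {ε}
FIRST(S) = {ε, d, e, h}  (via G R)
FOLLOW(S) includes $ since S is the start symbol.
FOLLOW(S): in G::=d R b S, the suffix after S is empty, so FOLLOW(S) ⊇ FOLLOW(G) = {$}. Thus FOLLOW(S) = {$}.
FOLLOW(G): in S::=G R, G is followed by R with FIRST {ε}; in S::=G R, the suffix after G is nullable, so FOLLOW(G) ⊇ FOLLOW(S) = {$}. Thus FOLLOW(G) = {$}.
For S ::= G R: FIRST(G R) = {ε, d, e}, so it goes in M[S, t] for t ∈ {d, e}; since ε ∈ FIRST, also for every t ∈ FOLLOW(S) = {$}.
For S ::= h L L d: FIRST(h L L d) = {h}, so it goes in M[S, t] for t ∈ {h}.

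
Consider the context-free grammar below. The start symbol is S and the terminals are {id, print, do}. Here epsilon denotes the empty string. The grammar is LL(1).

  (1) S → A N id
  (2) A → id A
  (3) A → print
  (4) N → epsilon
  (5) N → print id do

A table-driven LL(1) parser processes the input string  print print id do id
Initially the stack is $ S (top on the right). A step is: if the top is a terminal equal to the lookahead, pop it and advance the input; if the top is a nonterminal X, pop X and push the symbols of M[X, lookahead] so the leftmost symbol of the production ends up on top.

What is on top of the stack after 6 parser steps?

step 1: stack=$ S  input=print print id do id $  — expand S → A N id
step 2: stack=$ id N A  input=print print id do id $  — expand A → print
step 3: stack=$ id N print  input=print print id do id $  — match print
step 4: stack=$ id N  input=print id do id $  — expand N → print id do
step 5: stack=$ id do id print  input=print id do id $  — match print
step 6: stack=$ id do id  input=id do id $  — match id
Stack after step 6: $ id do (top = do).

do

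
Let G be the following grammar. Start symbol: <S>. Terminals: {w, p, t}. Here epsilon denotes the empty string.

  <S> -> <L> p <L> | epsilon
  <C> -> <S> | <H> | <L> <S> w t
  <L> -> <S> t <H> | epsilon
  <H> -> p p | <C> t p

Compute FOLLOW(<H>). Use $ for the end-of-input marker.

{$, p, t, w}

FIRST(<S>): from <S>-><L> p <L> we get {p, t}; from <S>->epsilon we get {epsilon}. So FIRST(<S>) = {epsilon, p, t}.
FIRST(<L>): from <L>-><S> t <H> we get {p, t}; from <L>->epsilon we get {epsilon}. So FIRST(<L>) = {epsilon, p, t}.
FIRST(<C>): from <C>-><S> we get {epsilon, p, t}; from <C>-><H> we get {p, t, w}; from <C>-><L> <S> w t we get {p, t, w}. So FIRST(<C>) = {epsilon, p, t, w}.
FIRST(<H>): from <H>->p p we get {p}; from <H>-><C> t p we get {p, t, w}. So FIRST(<H>) = {p, t, w}.
FOLLOW(<S>) includes $ since <S> is the start symbol.
FOLLOW(<C>): in <H>-><C> t p, <C> is followed by t p with FIRST {t}. Thus FOLLOW(<C>) = {t}.
FOLLOW(<S>): in <C>-><S>, the suffix after <S> is empty, so FOLLOW(<S>) ⊇ FOLLOW(<C>) = {t}; in <C>-><L> <S> w t, <S> is followed by w t with FIRST {w}; in <L>-><S> t <H>, <S> is followed by t <H> with FIRST {t}. Thus FOLLOW(<S>) = {$, t, w}.
FOLLOW(<L>): in <S>-><L> p <L> (occurrence 1), <L> is followed by p <L> with FIRST {p}; in <S>-><L> p <L> (occurrence 2), the suffix after <L> is empty, so FOLLOW(<L>) ⊇ FOLLOW(<S>) = {$, t, w}; in <C>-><L> <S> w t, <L> is followed by <S> w t with FIRST {p, t, w}. Thus FOLLOW(<L>) = {$, p, t, w}.
FOLLOW(<H>): in <C>-><H>, the suffix after <H> is empty, so FOLLOW(<H>) ⊇ FOLLOW(<C>) = {t}; in <L>-><S> t <H>, the suffix after <H> is empty, so FOLLOW(<H>) ⊇ FOLLOW(<L>) = {$, p, t, w}. Thus FOLLOW(<H>) = {$, p, t, w}.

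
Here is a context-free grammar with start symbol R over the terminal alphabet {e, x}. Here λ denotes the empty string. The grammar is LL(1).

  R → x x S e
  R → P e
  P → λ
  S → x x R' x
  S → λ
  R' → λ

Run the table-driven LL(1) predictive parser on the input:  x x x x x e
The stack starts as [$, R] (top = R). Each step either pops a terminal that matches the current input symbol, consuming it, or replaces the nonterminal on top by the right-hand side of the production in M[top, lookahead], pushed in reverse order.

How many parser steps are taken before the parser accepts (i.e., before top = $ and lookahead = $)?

9

step 1: stack=$ R  input=x x x x x e $  — expand R → x x S e
step 2: stack=$ e S x x  input=x x x x x e $  — match x
step 3: stack=$ e S x  input=x x x x e $  — match x
step 4: stack=$ e S  input=x x x e $  — expand S → x x R' x
step 5: stack=$ e x R' x x  input=x x x e $  — match x
step 6: stack=$ e x R' x  input=x x e $  — match x
step 7: stack=$ e x R'  input=x e $  — expand R' → λ
step 8: stack=$ e x  input=x e $  — match x
step 9: stack=$ e  input=e $  — match e
Accept reached after 9 steps.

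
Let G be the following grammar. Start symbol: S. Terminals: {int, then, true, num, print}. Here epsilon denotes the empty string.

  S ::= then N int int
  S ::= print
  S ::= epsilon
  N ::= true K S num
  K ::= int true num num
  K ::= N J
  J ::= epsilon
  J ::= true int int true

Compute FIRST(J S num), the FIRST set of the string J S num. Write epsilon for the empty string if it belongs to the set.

FIRST(S): from S::=then N int int we get {then}; from S::=print we get {print}; from S::=epsilon we get {epsilon}. So FIRST(S) = {epsilon, print, then}.
FIRST(N): from N::=true K S num we get {true}. So FIRST(N) = {true}.
FIRST(J): from J::=epsilon we get {epsilon}; from J::=true int int true we get {true}. So FIRST(J) = {epsilon, true}.
FIRST(K): from K::=int true num num we get {int}; from K::=N J we get {true}. So FIRST(K) = {int, true}.
FIRST(J S num): take FIRST of each symbol in turn, carrying on past any symbol whose FIRST contains epsilon; result {num, print, then, true}.

{num, print, then, true}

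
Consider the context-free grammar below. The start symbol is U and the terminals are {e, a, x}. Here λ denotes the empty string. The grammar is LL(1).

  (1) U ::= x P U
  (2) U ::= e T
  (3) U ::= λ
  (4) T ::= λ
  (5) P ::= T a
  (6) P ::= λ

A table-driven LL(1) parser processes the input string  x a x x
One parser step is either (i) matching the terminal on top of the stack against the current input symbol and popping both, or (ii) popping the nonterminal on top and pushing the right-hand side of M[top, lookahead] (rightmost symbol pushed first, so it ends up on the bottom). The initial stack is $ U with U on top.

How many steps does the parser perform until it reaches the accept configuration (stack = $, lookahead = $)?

step 1: stack=$ U  input=x a x x $  — expand U ::= x P U
step 2: stack=$ U P x  input=x a x x $  — match x
step 3: stack=$ U P  input=a x x $  — expand P ::= T a
step 4: stack=$ U a T  input=a x x $  — expand T ::= λ
step 5: stack=$ U a  input=a x x $  — match a
step 6: stack=$ U  input=x x $  — expand U ::= x P U
step 7: stack=$ U P x  input=x x $  — match x
step 8: stack=$ U P  input=x $  — expand P ::= λ
step 9: stack=$ U  input=x $  — expand U ::= x P U
step 10: stack=$ U P x  input=x $  — match x
step 11: stack=$ U P  input=$  — expand P ::= λ
step 12: stack=$ U  input=$  — expand U ::= λ
Accept reached after 12 steps.

12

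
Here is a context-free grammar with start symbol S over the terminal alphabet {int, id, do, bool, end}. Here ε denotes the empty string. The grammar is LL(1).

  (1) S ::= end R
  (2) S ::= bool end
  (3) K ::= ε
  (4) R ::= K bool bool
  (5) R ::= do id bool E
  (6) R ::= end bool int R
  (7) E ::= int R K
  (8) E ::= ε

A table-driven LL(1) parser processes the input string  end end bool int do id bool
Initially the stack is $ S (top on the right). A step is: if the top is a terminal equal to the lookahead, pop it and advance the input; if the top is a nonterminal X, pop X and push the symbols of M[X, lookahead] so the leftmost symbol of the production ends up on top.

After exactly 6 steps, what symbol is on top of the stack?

step 1: stack=$ S  input=end end bool int do id bool $  — expand S ::= end R
step 2: stack=$ R end  input=end end bool int do id bool $  — match end
step 3: stack=$ R  input=end bool int do id bool $  — expand R ::= end bool int R
step 4: stack=$ R int bool end  input=end bool int do id bool $  — match end
step 5: stack=$ R int bool  input=bool int do id bool $  — match bool
step 6: stack=$ R int  input=int do id bool $  — match int
Stack after step 6: $ R (top = R).

R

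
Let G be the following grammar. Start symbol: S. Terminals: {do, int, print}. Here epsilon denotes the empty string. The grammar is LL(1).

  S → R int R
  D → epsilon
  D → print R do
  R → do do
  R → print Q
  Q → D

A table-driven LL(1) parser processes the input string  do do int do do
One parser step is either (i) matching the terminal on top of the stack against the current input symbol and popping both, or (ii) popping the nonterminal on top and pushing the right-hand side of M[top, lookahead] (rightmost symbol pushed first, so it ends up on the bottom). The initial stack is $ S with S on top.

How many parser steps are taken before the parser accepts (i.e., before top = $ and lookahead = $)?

     Stack          Input              Action
  1  $ S            do do int do do $  expand S → R int R
  2  $ R int R      do do int do do $  expand R → do do
  3  $ R int do do  do do int do do $  match do
  4  $ R int do     do int do do $     match do
  5  $ R int        int do do $        match int
  6  $ R            do do $            expand R → do do
  7  $ do do        do do $            match do
  8  $ do           do $               match do
Accept reached after 8 steps.

8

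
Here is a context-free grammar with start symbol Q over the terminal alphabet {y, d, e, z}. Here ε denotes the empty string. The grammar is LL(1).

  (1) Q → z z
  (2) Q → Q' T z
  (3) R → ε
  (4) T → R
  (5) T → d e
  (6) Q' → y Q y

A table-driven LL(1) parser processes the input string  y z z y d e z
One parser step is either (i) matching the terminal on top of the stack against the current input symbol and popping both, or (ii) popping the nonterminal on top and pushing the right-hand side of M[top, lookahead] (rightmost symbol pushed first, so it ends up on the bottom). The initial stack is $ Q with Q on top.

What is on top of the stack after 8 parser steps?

d

step 1: stack=$ Q  input=y z z y d e z $  — expand Q → Q' T z
step 2: stack=$ z T Q'  input=y z z y d e z $  — expand Q' → y Q y
step 3: stack=$ z T y Q y  input=y z z y d e z $  — match y
step 4: stack=$ z T y Q  input=z z y d e z $  — expand Q → z z
step 5: stack=$ z T y z z  input=z z y d e z $  — match z
step 6: stack=$ z T y z  input=z y d e z $  — match z
step 7: stack=$ z T y  input=y d e z $  — match y
step 8: stack=$ z T  input=d e z $  — expand T → d e
Stack after step 8: $ z e d (top = d).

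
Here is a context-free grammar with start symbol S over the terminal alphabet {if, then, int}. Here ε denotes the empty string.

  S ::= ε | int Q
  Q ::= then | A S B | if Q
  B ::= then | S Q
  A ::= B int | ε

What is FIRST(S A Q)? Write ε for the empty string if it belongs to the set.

FIRST(S): from S::=ε we get {ε}; from S::=int Q we get {int}. So FIRST(S) = {ε, int}.
FIRST(Q): from Q::=then we get {then}; from Q::=A S B we get {if, int, then}; from Q::=if Q we get {if}. So FIRST(Q) = {if, int, then}.
FIRST(B): from B::=then we get {then}; from B::=S Q we get {if, int, then}. So FIRST(B) = {if, int, then}.
FIRST(A): from A::=B int we get {if, int, then}; from A::=ε we get {ε}. So FIRST(A) = {ε, if, int, then}.
FIRST(S A Q): take FIRST of each symbol in turn, carrying on past any symbol whose FIRST contains ε; result {if, int, then}.

{if, int, then}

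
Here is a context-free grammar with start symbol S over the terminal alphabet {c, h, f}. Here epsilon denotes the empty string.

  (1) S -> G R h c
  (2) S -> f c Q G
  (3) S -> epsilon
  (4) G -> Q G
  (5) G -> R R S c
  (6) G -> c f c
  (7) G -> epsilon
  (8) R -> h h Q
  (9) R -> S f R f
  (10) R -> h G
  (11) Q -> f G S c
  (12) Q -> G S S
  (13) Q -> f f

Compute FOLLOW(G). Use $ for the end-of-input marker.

FIRST(S): from S->G R h c we get {c, f, h}; from S->f c Q G we get {f}; from S->epsilon we get {epsilon}. So FIRST(S) = {epsilon, c, f, h}.
FIRST(R): from R->h h Q we get {h}; from R->S f R f we get {c, f, h}; from R->h G we get {h}. So FIRST(R) = {c, f, h}.
FIRST(G): from G->Q G we get {epsilon, c, f, h}; from G->R R S c we get {c, f, h}; from G->c f c we get {c}; from G->epsilon we get {epsilon}. So FIRST(G) = {epsilon, c, f, h}.
FIRST(Q): from Q->f G S c we get {f}; from Q->G S S we get {epsilon, c, f, h}; from Q->f f we get {f}. So FIRST(Q) = {epsilon, c, f, h}.
FOLLOW(S) includes $ since S is the start symbol.
FOLLOW(R): in S->G R h c, R is followed by h c with FIRST {h}; in G->R R S c (occurrence 1), R is followed by R S c with FIRST {c, f, h}; in G->R R S c (occurrence 2), R is followed by S c with FIRST {c, f, h}; in R->S f R f, R is followed by f with FIRST {f}. Thus FOLLOW(R) = {c, f, h}.
FOLLOW(S): in G->R R S c, S is followed by c with FIRST {c}; in R->S f R f, S is followed by f R f with FIRST {f}; in Q->f G S c, S is followed by c with FIRST {c}; in Q->G S S (occurrence 1), S is followed by S with FIRST {epsilon, c, f, h}; in Q->G S S (occurrence 1), the suffix after S is nullable, so FOLLOW(S) ⊇ FOLLOW(Q) = {$, c, f, h}; in Q->G S S (occurrence 2), the suffix after S is empty, so FOLLOW(S) ⊇ FOLLOW(Q) = {$, c, f, h}. Thus FOLLOW(S) = {$, c, f, h}.
FOLLOW(G): in S->G R h c, G is followed by R h c with FIRST {c, f, h}; in S->f c Q G, the suffix after G is empty, so FOLLOW(G) ⊇ FOLLOW(S) = {$, c, f, h}; in G->Q G, the suffix after G is empty (adds nothing new); in R->h G, the suffix after G is empty, so FOLLOW(G) ⊇ FOLLOW(R) = {c, f, h}; in Q->f G S c, G is followed by S c with FIRST {c, f, h}; in Q->G S S, G is followed by S S with FIRST {epsilon, c, f, h}; in Q->G S S, the suffix after G is nullable, so FOLLOW(G) ⊇ FOLLOW(Q) = {$, c, f, h}. Thus FOLLOW(G) = {$, c, f, h}.
FOLLOW(Q): in S->f c Q G, Q is followed by G with FIRST {epsilon, c, f, h}; in S->f c Q G, the suffix after Q is nullable, so FOLLOW(Q) ⊇ FOLLOW(S) = {$, c, f, h}; in G->Q G, Q is followed by G with FIRST {epsilon, c, f, h}; in G->Q G, the suffix after Q is nullable, so FOLLOW(Q) ⊇ FOLLOW(G) = {$, c, f, h}; in R->h h Q, the suffix after Q is empty, so FOLLOW(Q) ⊇ FOLLOW(R) = {c, f, h}. Thus FOLLOW(Q) = {$, c, f, h}.

{$, c, f, h}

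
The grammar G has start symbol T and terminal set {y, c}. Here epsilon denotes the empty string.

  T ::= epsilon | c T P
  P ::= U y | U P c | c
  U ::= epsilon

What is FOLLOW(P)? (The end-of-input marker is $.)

FIRST(T) = {epsilon, c}
FIRST(U) = {epsilon}
FIRST(P) = {c, y}  (via U y, U P c)
FOLLOW(T) includes $ since T is the start symbol.
FOLLOW(T): in T::=c T P, T is followed by P with FIRST {c, y}. Thus FOLLOW(T) = {$, c, y}.
FOLLOW(P): in T::=c T P, the suffix after P is empty, so FOLLOW(P) ⊇ FOLLOW(T) = {$, c, y}; in P::=U P c, P is followed by c with FIRST {c}. Thus FOLLOW(P) = {$, c, y}.
FOLLOW(U): in P::=U y, U is followed by y with FIRST {y}; in P::=U P c, U is followed by P c with FIRST {c, y}. Thus FOLLOW(U) = {c, y}.

{$, c, y}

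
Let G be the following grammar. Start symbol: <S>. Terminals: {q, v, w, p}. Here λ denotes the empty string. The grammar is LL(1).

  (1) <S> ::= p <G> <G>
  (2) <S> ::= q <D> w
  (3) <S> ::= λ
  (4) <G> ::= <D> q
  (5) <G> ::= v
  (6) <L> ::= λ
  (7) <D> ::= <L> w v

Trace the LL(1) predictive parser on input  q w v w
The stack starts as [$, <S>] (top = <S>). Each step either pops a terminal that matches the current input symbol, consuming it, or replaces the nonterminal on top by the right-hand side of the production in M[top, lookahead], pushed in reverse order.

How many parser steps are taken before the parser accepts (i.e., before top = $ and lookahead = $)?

step 1: stack=$ <S>  input=q w v w $  — expand <S> ::= q <D> w
step 2: stack=$ w <D> q  input=q w v w $  — match q
step 3: stack=$ w <D>  input=w v w $  — expand <D> ::= <L> w v
step 4: stack=$ w v w <L>  input=w v w $  — expand <L> ::= λ
step 5: stack=$ w v w  input=w v w $  — match w
step 6: stack=$ w v  input=v w $  — match v
step 7: stack=$ w  input=w $  — match w
Accept reached after 7 steps.

7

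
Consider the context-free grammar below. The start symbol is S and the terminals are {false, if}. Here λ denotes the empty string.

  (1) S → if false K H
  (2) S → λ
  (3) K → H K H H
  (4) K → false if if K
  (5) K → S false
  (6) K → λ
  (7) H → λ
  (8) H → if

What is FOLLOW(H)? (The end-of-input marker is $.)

FIRST(S): from S→if false K H we get {if}; from S→λ we get {λ}. So FIRST(S) = {λ, if}.
FIRST(H): from H→λ we get {λ}; from H→if we get {if}. So FIRST(H) = {λ, if}.
FIRST(K): from K→H K H H we get {λ, false, if}; from K→false if if K we get {false}; from K→S false we get {false, if}; from K→λ we get {λ}. So FIRST(K) = {λ, false, if}.
FOLLOW(S) includes $ since S is the start symbol.
FOLLOW(S): in K→S false, S is followed by false with FIRST {false}. Thus FOLLOW(S) = {$, false}.
FOLLOW(K): in S→if false K H, K is followed by H with FIRST {λ, if}; in S→if false K H, the suffix after K is nullable, so FOLLOW(K) ⊇ FOLLOW(S) = {$, false}; in K→H K H H, K is followed by H H with FIRST {λ, if}; in K→H K H H, the suffix after K is nullable (adds nothing new); in K→false if if K, the suffix after K is empty (adds nothing new). Thus FOLLOW(K) = {$, false, if}.
FOLLOW(H): in S→if false K H, the suffix after H is empty, so FOLLOW(H) ⊇ FOLLOW(S) = {$, false}; in K→H K H H (occurrence 1), H is followed by K H H with FIRST {λ, false, if}; in K→H K H H (occurrence 1), the suffix after H is nullable, so FOLLOW(H) ⊇ FOLLOW(K) = {$, false, if}; in K→H K H H (occurrence 2), H is followed by H with FIRST {λ, if}; in K→H K H H (occurrence 2), the suffix after H is nullable, so FOLLOW(H) ⊇ FOLLOW(K) = {$, false, if}; in K→H K H H (occurrence 3), the suffix after H is empty, so FOLLOW(H) ⊇ FOLLOW(K) = {$, false, if}. Thus FOLLOW(H) = {$, false, if}.

{$, false, if}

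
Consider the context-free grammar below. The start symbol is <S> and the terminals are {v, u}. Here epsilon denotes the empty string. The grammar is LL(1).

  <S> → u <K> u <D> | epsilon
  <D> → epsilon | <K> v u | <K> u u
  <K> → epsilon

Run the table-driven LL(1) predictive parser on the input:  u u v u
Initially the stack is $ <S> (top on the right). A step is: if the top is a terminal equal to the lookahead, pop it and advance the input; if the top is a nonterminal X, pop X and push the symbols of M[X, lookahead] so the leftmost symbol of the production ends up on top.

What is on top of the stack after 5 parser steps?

     Stack          Input      Action
  1  $ <S>          u u v u $  expand <S> → u <K> u <D>
  2  $ <D> u <K> u  u u v u $  match u
  3  $ <D> u <K>    u v u $    expand <K> → epsilon
  4  $ <D> u        u v u $    match u
  5  $ <D>          v u $      expand <D> → <K> v u
Stack after step 5: $ u v <K> (top = <K>).

<K>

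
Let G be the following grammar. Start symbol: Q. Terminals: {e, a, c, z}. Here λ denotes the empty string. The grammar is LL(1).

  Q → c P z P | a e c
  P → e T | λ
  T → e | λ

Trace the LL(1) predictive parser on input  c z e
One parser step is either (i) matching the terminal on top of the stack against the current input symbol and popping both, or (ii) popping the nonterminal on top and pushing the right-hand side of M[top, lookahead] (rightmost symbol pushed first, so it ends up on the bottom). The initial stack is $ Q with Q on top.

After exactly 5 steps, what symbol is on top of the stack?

     Stack      Input    Action
  1  $ Q        c z e $  expand Q → c P z P
  2  $ P z P c  c z e $  match c
  3  $ P z P    z e $    expand P → λ
  4  $ P z      z e $    match z
  5  $ P        e $      expand P → e T
Stack after step 5: $ T e (top = e).

e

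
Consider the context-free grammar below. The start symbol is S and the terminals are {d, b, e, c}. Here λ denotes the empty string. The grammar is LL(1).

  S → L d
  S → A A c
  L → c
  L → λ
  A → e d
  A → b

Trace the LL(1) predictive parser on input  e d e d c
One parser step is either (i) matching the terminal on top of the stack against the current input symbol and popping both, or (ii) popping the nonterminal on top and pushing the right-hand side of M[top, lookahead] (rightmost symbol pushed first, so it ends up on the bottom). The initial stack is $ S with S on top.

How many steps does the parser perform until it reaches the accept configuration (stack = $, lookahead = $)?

8

step 1: stack=$ S  input=e d e d c $  — expand S → A A c
step 2: stack=$ c A A  input=e d e d c $  — expand A → e d
step 3: stack=$ c A d e  input=e d e d c $  — match e
step 4: stack=$ c A d  input=d e d c $  — match d
step 5: stack=$ c A  input=e d c $  — expand A → e d
step 6: stack=$ c d e  input=e d c $  — match e
step 7: stack=$ c d  input=d c $  — match d
step 8: stack=$ c  input=c $  — match c
Accept reached after 8 steps.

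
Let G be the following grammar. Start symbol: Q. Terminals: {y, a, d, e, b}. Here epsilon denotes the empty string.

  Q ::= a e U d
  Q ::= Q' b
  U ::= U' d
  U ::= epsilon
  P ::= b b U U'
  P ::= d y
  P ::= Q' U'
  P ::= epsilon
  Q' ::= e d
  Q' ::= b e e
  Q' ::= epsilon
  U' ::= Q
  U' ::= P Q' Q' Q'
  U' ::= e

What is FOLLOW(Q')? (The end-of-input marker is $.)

{a, b, d, e}

FIRST(Q') = {epsilon, b, e}
FIRST(Q) = {a, b, e}  (via Q' b)
FIRST(U) = {epsilon, a, b, d, e}  (via U' d)
FIRST(P) = {epsilon, a, b, d, e}  (via Q' U')
FIRST(U') = {epsilon, a, b, d, e}  (via Q, P Q' Q' Q')
FOLLOW(Q) includes $ since Q is the start symbol.
FOLLOW(Q): in U'::=Q, the suffix after Q is empty, so FOLLOW(Q) ⊇ FOLLOW(U') = {b, d, e}. Thus FOLLOW(Q) = {$, b, d, e}.
FOLLOW(U): in Q::=a e U d, U is followed by d with FIRST {d}; in P::=b b U U', U is followed by U' with FIRST {epsilon, a, b, d, e}; in P::=b b U U', the suffix after U is nullable, so FOLLOW(U) ⊇ FOLLOW(P) = {b, d, e}. Thus FOLLOW(U) = {a, b, d, e}.
FOLLOW(P): in U'::=P Q' Q' Q', P is followed by Q' Q' Q' with FIRST {epsilon, b, e}; in U'::=P Q' Q' Q', the suffix after P is nullable, so FOLLOW(P) ⊇ FOLLOW(U') = {b, d, e}. Thus FOLLOW(P) = {b, d, e}.
FOLLOW(U'): in U::=U' d, U' is followed by d with FIRST {d}; in P::=b b U U', the suffix after U' is empty, so FOLLOW(U') ⊇ FOLLOW(P) = {b, d, e}; in P::=Q' U', the suffix after U' is empty, so FOLLOW(U') ⊇ FOLLOW(P) = {b, d, e}. Thus FOLLOW(U') = {b, d, e}.
FOLLOW(Q'): in Q::=Q' b, Q' is followed by b with FIRST {b}; in P::=Q' U', Q' is followed by U' with FIRST {epsilon, a, b, d, e}; in P::=Q' U', the suffix after Q' is nullable, so FOLLOW(Q') ⊇ FOLLOW(P) = {b, d, e}; in U'::=P Q' Q' Q' (occurrence 1), Q' is followed by Q' Q' with FIRST {epsilon, b, e}; in U'::=P Q' Q' Q' (occurrence 1), the suffix after Q' is nullable, so FOLLOW(Q') ⊇ FOLLOW(U') = {b, d, e}; in U'::=P Q' Q' Q' (occurrence 2), Q' is followed by Q' with FIRST {epsilon, b, e}; in U'::=P Q' Q' Q' (occurrence 2), the suffix after Q' is nullable, so FOLLOW(Q') ⊇ FOLLOW(U') = {b, d, e}; in U'::=P Q' Q' Q' (occurrence 3), the suffix after Q' is empty, so FOLLOW(Q') ⊇ FOLLOW(U') = {b, d, e}. Thus FOLLOW(Q') = {a, b, d, e}.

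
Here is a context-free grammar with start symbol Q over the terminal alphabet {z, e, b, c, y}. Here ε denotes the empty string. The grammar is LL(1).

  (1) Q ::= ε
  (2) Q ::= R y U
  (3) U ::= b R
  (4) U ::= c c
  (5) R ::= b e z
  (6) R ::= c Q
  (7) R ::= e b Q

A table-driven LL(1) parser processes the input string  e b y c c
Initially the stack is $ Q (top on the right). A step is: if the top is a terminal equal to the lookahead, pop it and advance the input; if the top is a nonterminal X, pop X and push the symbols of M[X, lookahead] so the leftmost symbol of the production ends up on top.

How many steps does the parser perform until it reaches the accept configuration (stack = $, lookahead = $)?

     Stack        Input        Action
  1  $ Q          e b y c c $  expand Q ::= R y U
  2  $ U y R      e b y c c $  expand R ::= e b Q
  3  $ U y Q b e  e b y c c $  match e
  4  $ U y Q b    b y c c $    match b
  5  $ U y Q      y c c $      expand Q ::= ε
  6  $ U y        y c c $      match y
  7  $ U          c c $        expand U ::= c c
  8  $ c c        c c $        match c
  9  $ c          c $          match c
Accept reached after 9 steps.

9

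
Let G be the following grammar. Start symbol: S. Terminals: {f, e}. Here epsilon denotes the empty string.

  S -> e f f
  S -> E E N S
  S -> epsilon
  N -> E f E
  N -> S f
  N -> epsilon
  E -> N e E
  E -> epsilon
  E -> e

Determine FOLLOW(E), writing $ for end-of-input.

FIRST(S): from S->e f f we get {e}; from S->E E N S we get {epsilon, e, f}; from S->epsilon we get {epsilon}. So FIRST(S) = {epsilon, e, f}.
FIRST(N): from N->E f E we get {e, f}; from N->S f we get {e, f}; from N->epsilon we get {epsilon}. So FIRST(N) = {epsilon, e, f}.
FIRST(E): from E->N e E we get {e, f}; from E->epsilon we get {epsilon}; from E->e we get {e}. So FIRST(E) = {epsilon, e, f}.
FOLLOW(S) includes $ since S is the start symbol.
FOLLOW(S): in S->E E N S, the suffix after S is empty (adds nothing new); in N->S f, S is followed by f with FIRST {f}. Thus FOLLOW(S) = {$, f}.
FOLLOW(N): in S->E E N S, N is followed by S with FIRST {epsilon, e, f}; in S->E E N S, the suffix after N is nullable, so FOLLOW(N) ⊇ FOLLOW(S) = {$, f}; in E->N e E, N is followed by e E with FIRST {e}. Thus FOLLOW(N) = {$, e, f}.
FOLLOW(E): in S->E E N S (occurrence 1), E is followed by E N S with FIRST {epsilon, e, f}; in S->E E N S (occurrence 1), the suffix after E is nullable, so FOLLOW(E) ⊇ FOLLOW(S) = {$, f}; in S->E E N S (occurrence 2), E is followed by N S with FIRST {epsilon, e, f}; in S->E E N S (occurrence 2), the suffix after E is nullable, so FOLLOW(E) ⊇ FOLLOW(S) = {$, f}; in N->E f E (occurrence 1), E is followed by f E with FIRST {f}; in N->E f E (occurrence 2), the suffix after E is empty, so FOLLOW(E) ⊇ FOLLOW(N) = {$, e, f}; in E->N e E, the suffix after E is empty (adds nothing new). Thus FOLLOW(E) = {$, e, f}.

{$, e, f}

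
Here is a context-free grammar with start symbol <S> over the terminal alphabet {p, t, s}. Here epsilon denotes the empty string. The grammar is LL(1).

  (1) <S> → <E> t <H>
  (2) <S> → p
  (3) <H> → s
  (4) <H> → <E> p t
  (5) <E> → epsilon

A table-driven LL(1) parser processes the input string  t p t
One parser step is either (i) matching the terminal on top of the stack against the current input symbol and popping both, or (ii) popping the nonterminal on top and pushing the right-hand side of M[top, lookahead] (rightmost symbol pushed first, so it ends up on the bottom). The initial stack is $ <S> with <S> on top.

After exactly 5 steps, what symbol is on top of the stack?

step 1: stack=$ <S>  input=t p t $  — expand <S> → <E> t <H>
step 2: stack=$ <H> t <E>  input=t p t $  — expand <E> → epsilon
step 3: stack=$ <H> t  input=t p t $  — match t
step 4: stack=$ <H>  input=p t $  — expand <H> → <E> p t
step 5: stack=$ t p <E>  input=p t $  — expand <E> → epsilon
Stack after step 5: $ t p (top = p).

p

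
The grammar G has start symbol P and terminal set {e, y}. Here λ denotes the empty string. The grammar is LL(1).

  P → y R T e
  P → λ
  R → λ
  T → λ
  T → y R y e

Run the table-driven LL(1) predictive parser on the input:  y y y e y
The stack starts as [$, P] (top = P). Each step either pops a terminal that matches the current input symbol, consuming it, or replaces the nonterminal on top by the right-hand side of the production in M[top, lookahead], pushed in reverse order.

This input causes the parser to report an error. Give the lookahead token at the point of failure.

step 1: stack=$ P  input=y y y e y $  — expand P → y R T e
step 2: stack=$ e T R y  input=y y y e y $  — match y
step 3: stack=$ e T R  input=y y e y $  — expand R → λ
step 4: stack=$ e T  input=y y e y $  — expand T → y R y e
step 5: stack=$ e e y R y  input=y y e y $  — match y
step 6: stack=$ e e y R  input=y e y $  — expand R → λ
step 7: stack=$ e e y  input=y e y $  — match y
step 8: stack=$ e e  input=e y $  — match e
step 9: stack=$ e  input=y $  — error: top is terminal e but lookahead is y

y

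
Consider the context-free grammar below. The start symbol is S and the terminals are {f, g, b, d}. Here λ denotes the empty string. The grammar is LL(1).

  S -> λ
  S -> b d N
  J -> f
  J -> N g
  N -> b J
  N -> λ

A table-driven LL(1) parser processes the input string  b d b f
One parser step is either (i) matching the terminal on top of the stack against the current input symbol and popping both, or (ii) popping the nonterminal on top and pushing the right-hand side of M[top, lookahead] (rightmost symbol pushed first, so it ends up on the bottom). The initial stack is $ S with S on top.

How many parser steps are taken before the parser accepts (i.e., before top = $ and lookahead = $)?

7

     Stack    Input      Action
  1  $ S      b d b f $  expand S -> b d N
  2  $ N d b  b d b f $  match b
  3  $ N d    d b f $    match d
  4  $ N      b f $      expand N -> b J
  5  $ J b    b f $      match b
  6  $ J      f $        expand J -> f
  7  $ f      f $        match f
Accept reached after 7 steps.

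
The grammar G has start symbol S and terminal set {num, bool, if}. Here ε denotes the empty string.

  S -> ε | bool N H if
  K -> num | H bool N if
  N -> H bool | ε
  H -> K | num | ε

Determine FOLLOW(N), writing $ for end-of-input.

{bool, if, num}

FIRST(S) = {ε, bool}
FIRST(K) = {bool, num}  (via H bool N if)
FIRST(H) = {ε, bool, num}  (via K)
FIRST(N) = {ε, bool, num}  (via H bool)
FOLLOW(S) includes $ since S is the start symbol.
FOLLOW(S): S appears on no right-hand side. Thus FOLLOW(S) = {$}.
FOLLOW(N): in S->bool N H if, N is followed by H if with FIRST {bool, if, num}; in K->H bool N if, N is followed by if with FIRST {if}. Thus FOLLOW(N) = {bool, if, num}.
FOLLOW(H): in S->bool N H if, H is followed by if with FIRST {if}; in K->H bool N if, H is followed by bool N if with FIRST {bool}; in N->H bool, H is followed by bool with FIRST {bool}. Thus FOLLOW(H) = {bool, if}.
FOLLOW(K): in H->K, the suffix after K is empty, so FOLLOW(K) ⊇ FOLLOW(H) = {bool, if}. Thus FOLLOW(K) = {bool, if}.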